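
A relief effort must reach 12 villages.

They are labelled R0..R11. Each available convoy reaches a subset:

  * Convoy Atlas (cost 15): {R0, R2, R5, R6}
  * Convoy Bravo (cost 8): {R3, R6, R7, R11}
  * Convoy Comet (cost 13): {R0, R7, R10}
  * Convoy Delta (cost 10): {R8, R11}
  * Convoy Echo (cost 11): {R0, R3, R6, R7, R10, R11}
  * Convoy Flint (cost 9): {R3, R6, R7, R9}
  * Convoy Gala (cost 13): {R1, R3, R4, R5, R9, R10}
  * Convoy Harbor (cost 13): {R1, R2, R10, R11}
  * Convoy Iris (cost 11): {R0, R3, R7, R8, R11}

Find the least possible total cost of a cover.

39

Atlas, Gala, Iris together cover every village (Atlas ∪ Gala ∪ Iris = {R0, R1, R2, R3, R4, R5, R6, R7, R8, R9, R10, R11}); total cost 15 + 13 + 11 = 39.
The greedy pick Echo, Gala, Delta, Harbor costs 47; no covering selection beats 39.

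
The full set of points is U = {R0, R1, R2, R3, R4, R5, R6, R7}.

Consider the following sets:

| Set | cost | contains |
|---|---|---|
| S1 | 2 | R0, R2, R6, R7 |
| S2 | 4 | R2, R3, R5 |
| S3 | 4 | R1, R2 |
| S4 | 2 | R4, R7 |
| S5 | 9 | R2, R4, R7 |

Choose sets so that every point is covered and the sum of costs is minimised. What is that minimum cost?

S1, S2, S3, S4 together cover every point (S1 ∪ S2 ∪ S3 ∪ S4 = {R0, R1, R2, R3, R4, R5, R6, R7}); total cost 2 + 4 + 4 + 2 = 12.
No covering selection has total cost below 12.

12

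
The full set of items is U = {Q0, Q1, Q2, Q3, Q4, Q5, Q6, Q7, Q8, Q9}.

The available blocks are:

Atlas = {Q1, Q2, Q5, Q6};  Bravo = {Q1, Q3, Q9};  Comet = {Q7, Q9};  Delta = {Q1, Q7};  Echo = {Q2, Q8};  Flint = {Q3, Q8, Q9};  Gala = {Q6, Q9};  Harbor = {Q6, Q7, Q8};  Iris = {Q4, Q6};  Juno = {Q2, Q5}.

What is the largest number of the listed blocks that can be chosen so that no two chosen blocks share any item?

Delta, Flint, Iris, Juno are pairwise disjoint (Delta={Q1,Q7}; Flint={Q3,Q8,Q9}; Iris={Q4,Q6}; Juno={Q2,Q5}).
Every remaining block overlaps one of these, and no 5 of the listed blocks are pairwise disjoint, so 4 is the maximum.

4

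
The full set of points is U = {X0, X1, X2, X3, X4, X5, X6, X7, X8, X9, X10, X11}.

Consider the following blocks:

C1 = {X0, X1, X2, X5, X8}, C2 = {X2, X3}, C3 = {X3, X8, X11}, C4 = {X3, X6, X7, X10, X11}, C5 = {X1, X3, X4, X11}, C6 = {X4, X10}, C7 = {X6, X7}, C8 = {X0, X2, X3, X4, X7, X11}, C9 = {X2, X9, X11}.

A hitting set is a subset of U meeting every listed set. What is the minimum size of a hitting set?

4

H = {X2, X3, X4, X7} meets every block (each contains at least one member of H), and |H| = 4.
No choice of 3 points meets every block, so 4 is the minimum.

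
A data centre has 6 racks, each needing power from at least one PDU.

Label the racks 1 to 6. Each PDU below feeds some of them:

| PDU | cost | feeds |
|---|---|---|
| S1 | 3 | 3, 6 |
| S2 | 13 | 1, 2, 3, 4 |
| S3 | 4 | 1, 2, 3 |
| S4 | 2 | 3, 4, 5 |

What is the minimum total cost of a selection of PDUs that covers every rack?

9

S1, S3, S4 together cover every rack (S1 ∪ S3 ∪ S4 = {1, 2, 3, 4, 5, 6}); total cost 3 + 4 + 2 = 9.
No covering selection has total cost below 9.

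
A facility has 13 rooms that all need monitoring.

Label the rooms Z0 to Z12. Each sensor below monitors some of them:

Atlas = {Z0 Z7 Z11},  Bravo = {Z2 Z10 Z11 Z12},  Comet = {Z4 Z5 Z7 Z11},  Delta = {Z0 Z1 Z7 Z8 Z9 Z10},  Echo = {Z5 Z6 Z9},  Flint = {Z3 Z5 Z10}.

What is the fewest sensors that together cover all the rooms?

Bravo and Comet and Delta and Echo and Flint together: Bravo ∪ Comet ∪ Delta ∪ Echo ∪ Flint = {Z0, Z1, Z2, Z3, Z4, Z5, Z6, Z7, Z8, Z9, Z10, Z11, Z12} — every room is covered.
No 4 of the 6 sensors cover everything (all 15 combinations miss at least one room), so 5 is optimal.

5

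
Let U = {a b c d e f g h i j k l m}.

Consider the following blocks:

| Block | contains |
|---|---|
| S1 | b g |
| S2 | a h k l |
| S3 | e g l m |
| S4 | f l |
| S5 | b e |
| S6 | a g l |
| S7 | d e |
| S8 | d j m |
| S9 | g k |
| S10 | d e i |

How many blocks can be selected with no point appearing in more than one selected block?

S4, S5, S8, S9 are pairwise disjoint (S4={f,l}; S5={b,e}; S8={d,j,m}; S9={g,k}).
Every remaining block overlaps one of these, and no 5 of the listed blocks are pairwise disjoint, so 4 is the maximum.

4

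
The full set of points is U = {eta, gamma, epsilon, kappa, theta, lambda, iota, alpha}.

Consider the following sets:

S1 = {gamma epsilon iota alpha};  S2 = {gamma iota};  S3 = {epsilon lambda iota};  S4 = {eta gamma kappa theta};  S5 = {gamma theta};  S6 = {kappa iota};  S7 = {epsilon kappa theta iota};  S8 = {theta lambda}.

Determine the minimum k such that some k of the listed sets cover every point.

3

Take {S1, S3, S4}. Their union is {eta, gamma, epsilon, kappa, theta, lambda, iota, alpha}, which is all 8 points.
Only S4 contains eta, so S4 is forced; the remaining 4 points need at least 2 more sets (each remaining set adds at most 3) — so at least 3 sets are needed, and 3 is optimal.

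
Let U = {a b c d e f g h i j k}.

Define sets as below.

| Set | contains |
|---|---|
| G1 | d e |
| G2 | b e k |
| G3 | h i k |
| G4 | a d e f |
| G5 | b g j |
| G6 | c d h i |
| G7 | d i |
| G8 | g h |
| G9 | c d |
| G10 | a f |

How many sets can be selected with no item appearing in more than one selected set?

4

G2, G8, G9, G10 are pairwise disjoint (G2={b,e,k}; G8={g,h}; G9={c,d}; G10={a,f}).
Every remaining set overlaps one of these, and no 5 of the listed sets are pairwise disjoint, so 4 is the maximum.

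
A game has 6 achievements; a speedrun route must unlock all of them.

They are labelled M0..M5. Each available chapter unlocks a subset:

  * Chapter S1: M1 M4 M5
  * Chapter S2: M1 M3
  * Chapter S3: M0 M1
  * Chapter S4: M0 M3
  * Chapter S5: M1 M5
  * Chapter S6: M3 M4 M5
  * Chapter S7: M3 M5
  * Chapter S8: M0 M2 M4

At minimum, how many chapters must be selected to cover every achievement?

3

S3 and S7 and S8 together: S3 ∪ S7 ∪ S8 = {M0, M1, M2, M3, M4, M5} — every achievement is covered.
Only S8 contains M2, so S8 is forced; the remaining 3 achievements need at least 2 more chapters (each remaining chapter adds at most 2) — so at least 3 chapters are needed, and 3 is optimal.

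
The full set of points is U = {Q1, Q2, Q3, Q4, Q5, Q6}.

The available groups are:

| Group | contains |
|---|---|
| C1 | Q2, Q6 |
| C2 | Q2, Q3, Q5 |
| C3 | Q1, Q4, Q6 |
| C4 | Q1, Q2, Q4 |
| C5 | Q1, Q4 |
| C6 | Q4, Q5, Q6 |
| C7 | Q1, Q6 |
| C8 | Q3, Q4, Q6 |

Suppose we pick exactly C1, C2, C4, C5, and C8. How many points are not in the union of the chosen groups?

Union of C1, C2, C4, C5, C8 = {Q1, Q2, Q3, Q4, Q5, Q6} — that's every point, so 0 are uncovered.

0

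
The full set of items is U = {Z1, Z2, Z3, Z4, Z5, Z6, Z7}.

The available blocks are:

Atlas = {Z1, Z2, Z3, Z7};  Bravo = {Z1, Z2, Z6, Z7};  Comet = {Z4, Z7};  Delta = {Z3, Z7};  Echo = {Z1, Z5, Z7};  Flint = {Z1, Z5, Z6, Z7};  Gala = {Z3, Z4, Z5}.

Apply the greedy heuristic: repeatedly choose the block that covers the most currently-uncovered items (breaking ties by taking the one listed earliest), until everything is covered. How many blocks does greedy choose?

Greedy: pick Atlas (covers 4 new) → pick Flint (covers 2 new) → pick Comet (covers 1 new). Total picks: 3.
(The true minimum cover uses only 2 blocks, so greedy is not optimal here.)

3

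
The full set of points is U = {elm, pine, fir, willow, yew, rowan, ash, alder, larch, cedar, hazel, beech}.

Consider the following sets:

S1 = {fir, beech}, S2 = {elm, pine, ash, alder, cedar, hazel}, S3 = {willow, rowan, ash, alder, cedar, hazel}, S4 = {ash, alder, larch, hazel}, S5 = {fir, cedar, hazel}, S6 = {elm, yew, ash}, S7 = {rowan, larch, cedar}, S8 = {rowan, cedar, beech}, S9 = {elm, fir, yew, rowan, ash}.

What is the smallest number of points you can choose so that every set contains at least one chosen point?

The 3 points {fir, rowan, ash} hit every set.
The sets S1, S6, S7 are pairwise disjoint, so any hitting set needs a separate point for each — at least 3. Hence 3 is optimal.

3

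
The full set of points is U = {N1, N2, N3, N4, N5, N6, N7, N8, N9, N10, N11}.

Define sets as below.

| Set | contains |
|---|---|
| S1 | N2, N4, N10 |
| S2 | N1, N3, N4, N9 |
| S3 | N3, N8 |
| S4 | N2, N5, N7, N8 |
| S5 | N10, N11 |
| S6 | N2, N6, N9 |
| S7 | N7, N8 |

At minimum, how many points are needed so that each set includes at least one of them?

3

The 3 points {N8, N9, N10} hit every set.
The sets S3, S5, S6 are pairwise disjoint, so any hitting set needs a separate point for each — at least 3. Hence 3 is optimal.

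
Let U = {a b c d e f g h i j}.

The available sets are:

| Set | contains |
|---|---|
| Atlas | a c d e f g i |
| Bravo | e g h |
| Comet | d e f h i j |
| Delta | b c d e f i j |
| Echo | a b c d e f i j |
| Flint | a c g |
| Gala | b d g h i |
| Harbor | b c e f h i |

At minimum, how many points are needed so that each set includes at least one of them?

2

Take T = {c, h}. Each listed set contains at least one of these, so T is a hitting set of size 2.
The sets Comet, Flint are pairwise disjoint, so any hitting set needs a separate point for each — at least 2. Hence 2 is optimal.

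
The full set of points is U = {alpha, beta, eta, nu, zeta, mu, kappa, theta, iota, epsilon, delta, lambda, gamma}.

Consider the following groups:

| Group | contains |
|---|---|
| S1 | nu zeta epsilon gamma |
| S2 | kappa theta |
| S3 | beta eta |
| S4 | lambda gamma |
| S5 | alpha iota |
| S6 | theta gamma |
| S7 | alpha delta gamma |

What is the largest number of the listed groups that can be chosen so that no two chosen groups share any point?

S1, S2, S3, S5 are pairwise disjoint (S1={nu,zeta,epsilon,gamma}; S2={kappa,theta}; S3={beta,eta}; S5={alpha,iota}).
Every remaining group overlaps one of these, and no 5 of the listed groups are pairwise disjoint, so 4 is the maximum.

4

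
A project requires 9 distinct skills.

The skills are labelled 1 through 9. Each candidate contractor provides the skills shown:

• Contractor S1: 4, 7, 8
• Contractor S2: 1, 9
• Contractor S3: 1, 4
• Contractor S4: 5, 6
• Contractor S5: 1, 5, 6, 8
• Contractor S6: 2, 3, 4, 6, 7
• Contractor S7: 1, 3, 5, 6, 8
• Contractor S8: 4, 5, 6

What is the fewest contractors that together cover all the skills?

Take {S2, S5, S6}. Their union is {1, 2, 3, 4, 5, 6, 7, 8, 9}, which is all 9 skills.
Only S6 contains 2, so S6 is forced; the remaining 4 skills need at least 2 more contractors (each remaining contractor adds at most 3) — so at least 3 contractors are needed, and 3 is optimal.

3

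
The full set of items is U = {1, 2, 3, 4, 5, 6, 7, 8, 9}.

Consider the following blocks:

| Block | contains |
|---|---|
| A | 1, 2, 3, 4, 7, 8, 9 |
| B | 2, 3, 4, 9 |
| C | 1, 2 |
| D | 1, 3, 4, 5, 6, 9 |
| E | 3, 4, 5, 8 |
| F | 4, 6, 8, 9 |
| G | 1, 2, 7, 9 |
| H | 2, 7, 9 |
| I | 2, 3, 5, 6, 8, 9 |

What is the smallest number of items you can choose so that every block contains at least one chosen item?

Take T = {2, 4}. Each listed block contains at least one of these, so T is a hitting set of size 2.
The blocks C, F are pairwise disjoint, so any hitting set needs a separate item for each — at least 2. Hence 2 is optimal.

2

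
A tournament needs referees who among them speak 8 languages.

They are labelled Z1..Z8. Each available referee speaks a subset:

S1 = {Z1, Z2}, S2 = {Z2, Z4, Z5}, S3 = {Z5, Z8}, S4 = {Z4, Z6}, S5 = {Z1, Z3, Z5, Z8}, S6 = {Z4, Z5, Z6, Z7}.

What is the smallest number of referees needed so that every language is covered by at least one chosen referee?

Take {S2, S5, S6}. Their union is {Z1, Z2, Z3, Z4, Z5, Z6, Z7, Z8}, which is all 8 languages.
Only S5 contains Z3, so S5 is forced; the remaining 4 languages need at least 2 more referees (each remaining referee adds at most 3) — so at least 3 referees are needed, and 3 is optimal.

3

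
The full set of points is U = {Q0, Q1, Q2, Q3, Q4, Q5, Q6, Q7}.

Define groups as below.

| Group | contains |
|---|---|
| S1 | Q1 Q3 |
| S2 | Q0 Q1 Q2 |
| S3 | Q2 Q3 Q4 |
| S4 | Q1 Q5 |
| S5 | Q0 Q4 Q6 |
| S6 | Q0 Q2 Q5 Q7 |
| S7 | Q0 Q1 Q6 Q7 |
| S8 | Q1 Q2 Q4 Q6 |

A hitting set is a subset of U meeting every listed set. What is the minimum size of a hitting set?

3

The 3 points {Q0, Q1, Q4} hit every group.
No choice of 2 points meets every group, so 3 is the minimum.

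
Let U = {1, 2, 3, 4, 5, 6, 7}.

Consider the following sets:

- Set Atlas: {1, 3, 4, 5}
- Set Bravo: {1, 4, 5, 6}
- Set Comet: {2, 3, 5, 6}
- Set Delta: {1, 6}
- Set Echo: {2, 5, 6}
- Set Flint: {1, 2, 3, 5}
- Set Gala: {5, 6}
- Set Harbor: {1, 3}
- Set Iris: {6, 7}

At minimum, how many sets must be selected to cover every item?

3

Bravo and Flint and Iris together: Bravo ∪ Flint ∪ Iris = {1, 2, 3, 4, 5, 6, 7} — every item is covered.
Only Iris contains 7, so Iris is forced; the remaining 5 items need at least 2 more sets (each remaining set adds at most 4) — so at least 3 sets are needed, and 3 is optimal.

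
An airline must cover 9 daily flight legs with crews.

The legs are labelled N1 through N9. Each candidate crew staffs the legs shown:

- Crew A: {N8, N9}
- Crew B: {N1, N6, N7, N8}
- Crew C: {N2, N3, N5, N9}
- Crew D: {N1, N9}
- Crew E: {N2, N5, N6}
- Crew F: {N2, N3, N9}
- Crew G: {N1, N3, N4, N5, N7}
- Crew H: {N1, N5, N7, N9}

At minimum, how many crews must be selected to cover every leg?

3

B and F and G together: B ∪ F ∪ G = {N1, N2, N3, N4, N5, N6, N7, N8, N9} — every leg is covered.
Only G contains N4, so G is forced; the remaining 4 legs need at least 2 more crews (each remaining crew adds at most 2) — so at least 3 crews are needed, and 3 is optimal.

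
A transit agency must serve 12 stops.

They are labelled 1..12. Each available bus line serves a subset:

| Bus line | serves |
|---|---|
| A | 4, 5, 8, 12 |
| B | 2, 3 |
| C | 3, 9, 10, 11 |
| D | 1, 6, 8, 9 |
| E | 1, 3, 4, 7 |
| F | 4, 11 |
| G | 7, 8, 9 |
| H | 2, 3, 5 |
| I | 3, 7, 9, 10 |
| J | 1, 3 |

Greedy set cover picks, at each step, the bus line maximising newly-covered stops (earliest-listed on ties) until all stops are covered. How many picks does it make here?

5

Greedy: pick A (covers 4 new) → pick C (covers 4 new) → pick D (covers 2 new) → pick B (covers 1 new) → pick E (covers 1 new). Total picks: 5.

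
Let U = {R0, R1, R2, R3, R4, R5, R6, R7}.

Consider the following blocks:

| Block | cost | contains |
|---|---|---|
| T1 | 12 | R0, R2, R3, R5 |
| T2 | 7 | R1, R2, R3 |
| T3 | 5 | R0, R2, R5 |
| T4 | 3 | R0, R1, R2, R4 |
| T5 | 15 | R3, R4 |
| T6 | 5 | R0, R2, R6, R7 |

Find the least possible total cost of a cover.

T2, T3, T4, T6 together cover every element (T2 ∪ T3 ∪ T4 ∪ T6 = {R0, R1, R2, R3, R4, R5, R6, R7}); total cost 7 + 5 + 3 + 5 = 20.
No covering selection has total cost below 20.

20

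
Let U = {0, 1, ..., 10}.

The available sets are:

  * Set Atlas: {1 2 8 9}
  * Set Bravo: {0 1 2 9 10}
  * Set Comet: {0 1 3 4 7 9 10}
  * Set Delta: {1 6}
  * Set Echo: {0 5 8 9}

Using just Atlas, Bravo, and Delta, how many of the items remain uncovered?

4

Union of Atlas, Bravo, Delta = {0, 1, 2, 6, 8, 9, 10}.
Not covered: 3, 4, 5, 7 — 4 items.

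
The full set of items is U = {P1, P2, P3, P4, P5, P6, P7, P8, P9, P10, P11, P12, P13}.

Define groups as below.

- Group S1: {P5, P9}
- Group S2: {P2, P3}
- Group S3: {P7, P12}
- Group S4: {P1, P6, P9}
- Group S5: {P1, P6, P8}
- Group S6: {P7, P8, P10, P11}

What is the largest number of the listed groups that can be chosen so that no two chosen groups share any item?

4

S1, S2, S3, S5 are pairwise disjoint (S1={P5,P9}; S2={P2,P3}; S3={P7,P12}; S5={P1,P6,P8}).
Every remaining group overlaps one of these, and no 5 of the listed groups are pairwise disjoint, so 4 is the maximum.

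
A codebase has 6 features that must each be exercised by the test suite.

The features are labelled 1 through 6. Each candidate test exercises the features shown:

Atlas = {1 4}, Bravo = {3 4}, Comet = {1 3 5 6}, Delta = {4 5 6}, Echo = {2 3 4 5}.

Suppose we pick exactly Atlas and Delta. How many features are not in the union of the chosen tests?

2

Union of Atlas, Delta = {1, 4, 5, 6}.
Not covered: 2, 3 — 2 features.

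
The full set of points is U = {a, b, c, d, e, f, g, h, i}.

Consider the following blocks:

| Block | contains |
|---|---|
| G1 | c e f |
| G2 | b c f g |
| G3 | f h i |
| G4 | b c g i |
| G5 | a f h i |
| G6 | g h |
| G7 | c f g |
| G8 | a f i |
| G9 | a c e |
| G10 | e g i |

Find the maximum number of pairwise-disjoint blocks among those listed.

2

G3, G9 are pairwise disjoint (G3={f,h,i}; G9={a,c,e}).
Every remaining block overlaps one of these, and no 3 of the listed blocks are pairwise disjoint, so 2 is the maximum.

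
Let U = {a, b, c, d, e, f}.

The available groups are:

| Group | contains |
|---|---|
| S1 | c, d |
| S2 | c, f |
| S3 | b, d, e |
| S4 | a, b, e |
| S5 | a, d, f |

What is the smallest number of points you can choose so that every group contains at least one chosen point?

Take H = {b, d, f}. Each listed group contains at least one of these, so H is a hitting set of size 3.
No choice of 2 points meets every group, so 3 is the minimum.

3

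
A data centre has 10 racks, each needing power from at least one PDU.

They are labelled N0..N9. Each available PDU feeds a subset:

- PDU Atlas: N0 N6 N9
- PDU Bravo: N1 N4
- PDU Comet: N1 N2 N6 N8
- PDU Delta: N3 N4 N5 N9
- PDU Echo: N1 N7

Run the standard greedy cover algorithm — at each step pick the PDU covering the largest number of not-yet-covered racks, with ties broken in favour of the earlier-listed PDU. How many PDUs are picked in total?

4

Greedy: pick Comet (covers 4 new) → pick Delta (covers 4 new) → pick Atlas (covers 1 new) → pick Echo (covers 1 new). Total picks: 4.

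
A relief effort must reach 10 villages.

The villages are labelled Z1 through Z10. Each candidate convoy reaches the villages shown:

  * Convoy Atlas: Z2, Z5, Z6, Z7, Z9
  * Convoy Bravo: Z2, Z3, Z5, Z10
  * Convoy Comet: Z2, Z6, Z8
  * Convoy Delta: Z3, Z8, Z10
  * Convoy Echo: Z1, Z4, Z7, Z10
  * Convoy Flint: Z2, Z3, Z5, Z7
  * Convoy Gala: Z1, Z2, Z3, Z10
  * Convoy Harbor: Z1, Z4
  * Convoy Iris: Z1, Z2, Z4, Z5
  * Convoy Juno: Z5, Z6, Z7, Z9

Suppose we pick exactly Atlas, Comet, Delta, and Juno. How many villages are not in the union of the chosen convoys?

2

Union of Atlas, Comet, Delta, Juno = {Z2, Z3, Z5, Z6, Z7, Z8, Z9, Z10}.
Not covered: Z1, Z4 — 2 villages.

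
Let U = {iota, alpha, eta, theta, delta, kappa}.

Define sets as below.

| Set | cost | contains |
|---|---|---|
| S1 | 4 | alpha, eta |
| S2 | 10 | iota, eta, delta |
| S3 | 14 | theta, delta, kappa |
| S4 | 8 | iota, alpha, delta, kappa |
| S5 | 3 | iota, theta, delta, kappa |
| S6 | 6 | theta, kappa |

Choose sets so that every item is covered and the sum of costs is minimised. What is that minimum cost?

S1, S5 together cover every item (S1 ∪ S5 = {iota, alpha, eta, theta, delta, kappa}); total cost 4 + 3 = 7.
No covering selection has total cost below 7.

7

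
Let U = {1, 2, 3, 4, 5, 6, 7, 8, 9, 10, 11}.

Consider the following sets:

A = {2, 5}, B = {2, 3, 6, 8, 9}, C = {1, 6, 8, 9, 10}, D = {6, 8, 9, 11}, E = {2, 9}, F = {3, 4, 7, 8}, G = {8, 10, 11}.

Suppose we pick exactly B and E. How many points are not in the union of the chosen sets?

6

Union of B, E = {2, 3, 6, 8, 9}.
Not covered: 1, 4, 5, 7, 10, 11 — 6 points.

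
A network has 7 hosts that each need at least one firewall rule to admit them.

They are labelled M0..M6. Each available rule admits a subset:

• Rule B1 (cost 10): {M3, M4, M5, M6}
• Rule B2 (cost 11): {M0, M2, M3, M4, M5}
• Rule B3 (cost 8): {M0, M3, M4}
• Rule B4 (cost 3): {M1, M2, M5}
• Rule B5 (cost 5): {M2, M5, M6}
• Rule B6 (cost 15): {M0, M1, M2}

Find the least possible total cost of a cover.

16

B3, B4, B5 together cover every host (B3 ∪ B4 ∪ B5 = {M0, M1, M2, M3, M4, M5, M6}); total cost 8 + 3 + 5 = 16.
No covering selection has total cost below 16.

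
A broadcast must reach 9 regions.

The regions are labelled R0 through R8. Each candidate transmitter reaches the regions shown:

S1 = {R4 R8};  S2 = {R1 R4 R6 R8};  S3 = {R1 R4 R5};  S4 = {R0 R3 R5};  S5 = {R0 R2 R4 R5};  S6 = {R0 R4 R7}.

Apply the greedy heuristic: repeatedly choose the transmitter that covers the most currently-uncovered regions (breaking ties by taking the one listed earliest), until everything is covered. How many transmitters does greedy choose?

4

Greedy: pick S2 (covers 4 new) → pick S4 (covers 3 new) → pick S5 (covers 1 new) → pick S6 (covers 1 new). Total picks: 4.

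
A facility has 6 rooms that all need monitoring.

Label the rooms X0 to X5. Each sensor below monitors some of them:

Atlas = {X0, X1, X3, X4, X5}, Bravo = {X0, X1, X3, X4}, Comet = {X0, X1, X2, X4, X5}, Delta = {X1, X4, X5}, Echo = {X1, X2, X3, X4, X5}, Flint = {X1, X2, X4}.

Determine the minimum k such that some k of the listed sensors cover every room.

2

Bravo and Echo together: Bravo ∪ Echo = {X0, X1, X2, X3, X4, X5} — every room is covered.
No single sensor has all 6 rooms (the largest, Atlas, has 5), so 2 is optimal.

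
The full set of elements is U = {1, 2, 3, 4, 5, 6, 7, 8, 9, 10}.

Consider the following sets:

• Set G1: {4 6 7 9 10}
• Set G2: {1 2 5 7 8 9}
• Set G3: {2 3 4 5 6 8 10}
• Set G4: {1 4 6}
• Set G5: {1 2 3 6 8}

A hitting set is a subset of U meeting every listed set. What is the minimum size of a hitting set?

2

H = {6, 7} meets every set (each contains at least one member of H), and |H| = 2.
No single element lies in every set, so at least 2 are needed and 2 is optimal.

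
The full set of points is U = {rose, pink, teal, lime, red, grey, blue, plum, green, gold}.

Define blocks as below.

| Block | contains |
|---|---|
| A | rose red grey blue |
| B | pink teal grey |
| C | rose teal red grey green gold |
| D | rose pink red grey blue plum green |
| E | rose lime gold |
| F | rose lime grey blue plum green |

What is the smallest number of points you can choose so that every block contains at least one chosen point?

2

Take H = {rose, teal}. Each listed block contains at least one of these, so H is a hitting set of size 2.
The blocks B, E are pairwise disjoint, so any hitting set needs a separate point for each — at least 2. Hence 2 is optimal.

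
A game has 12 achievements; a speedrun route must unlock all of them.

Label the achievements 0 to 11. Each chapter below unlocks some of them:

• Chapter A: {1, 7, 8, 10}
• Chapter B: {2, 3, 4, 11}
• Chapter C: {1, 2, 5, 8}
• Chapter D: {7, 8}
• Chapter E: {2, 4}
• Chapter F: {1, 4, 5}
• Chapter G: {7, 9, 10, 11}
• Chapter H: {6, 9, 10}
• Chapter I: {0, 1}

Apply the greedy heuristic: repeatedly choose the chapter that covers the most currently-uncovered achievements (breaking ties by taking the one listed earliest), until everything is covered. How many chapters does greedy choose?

Greedy: pick A (covers 4 new) → pick B (covers 4 new) → pick H (covers 2 new) → pick C (covers 1 new) → pick I (covers 1 new). Total picks: 5.

5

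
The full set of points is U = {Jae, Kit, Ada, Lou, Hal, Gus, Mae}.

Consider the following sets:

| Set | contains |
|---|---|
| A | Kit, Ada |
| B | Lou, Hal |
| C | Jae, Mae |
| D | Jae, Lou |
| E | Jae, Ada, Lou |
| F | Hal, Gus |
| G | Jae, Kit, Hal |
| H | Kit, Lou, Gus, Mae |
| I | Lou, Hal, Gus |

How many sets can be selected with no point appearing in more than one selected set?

A, B, C are pairwise disjoint (A={Kit,Ada}; B={Lou,Hal}; C={Jae,Mae}).
Every remaining set overlaps one of these, and no 4 of the listed sets are pairwise disjoint, so 3 is the maximum.

3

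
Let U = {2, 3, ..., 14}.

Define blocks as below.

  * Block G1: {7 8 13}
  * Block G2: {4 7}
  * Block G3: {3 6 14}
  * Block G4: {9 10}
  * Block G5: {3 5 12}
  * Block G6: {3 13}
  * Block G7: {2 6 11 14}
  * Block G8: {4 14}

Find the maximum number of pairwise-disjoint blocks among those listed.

4

G2, G4, G5, G7 are pairwise disjoint (G2={4,7}; G4={9,10}; G5={3,5,12}; G7={2,6,11,14}).
Every remaining block overlaps one of these, and no 5 of the listed blocks are pairwise disjoint, so 4 is the maximum.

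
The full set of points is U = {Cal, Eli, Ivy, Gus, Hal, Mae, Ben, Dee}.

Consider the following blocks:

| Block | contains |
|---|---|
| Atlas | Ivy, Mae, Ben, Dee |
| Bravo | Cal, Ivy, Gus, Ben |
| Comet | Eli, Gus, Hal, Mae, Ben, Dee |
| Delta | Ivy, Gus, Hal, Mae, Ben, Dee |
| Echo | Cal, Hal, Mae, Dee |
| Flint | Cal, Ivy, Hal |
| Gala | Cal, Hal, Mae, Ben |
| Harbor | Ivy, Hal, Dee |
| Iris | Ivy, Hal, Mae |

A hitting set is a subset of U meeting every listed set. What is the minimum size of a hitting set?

The 2 points {Ivy, Hal} hit every block.
No single point lies in every block, so at least 2 are needed and 2 is optimal.

2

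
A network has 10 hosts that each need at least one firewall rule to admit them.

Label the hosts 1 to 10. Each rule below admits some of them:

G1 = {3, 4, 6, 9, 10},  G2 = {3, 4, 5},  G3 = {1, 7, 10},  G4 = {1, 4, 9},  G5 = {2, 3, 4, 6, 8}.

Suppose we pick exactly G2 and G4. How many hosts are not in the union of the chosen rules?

Union of G2, G4 = {1, 3, 4, 5, 9}.
Not covered: 2, 6, 7, 8, 10 — 5 hosts.

5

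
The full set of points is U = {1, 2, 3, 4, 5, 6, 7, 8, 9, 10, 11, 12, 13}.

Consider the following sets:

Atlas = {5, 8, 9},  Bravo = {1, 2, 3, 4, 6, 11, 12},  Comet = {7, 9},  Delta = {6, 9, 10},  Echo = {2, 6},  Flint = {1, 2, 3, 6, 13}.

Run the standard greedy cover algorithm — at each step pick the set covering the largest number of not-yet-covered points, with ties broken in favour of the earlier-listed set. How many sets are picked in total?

Greedy: pick Bravo (covers 7 new) → pick Atlas (covers 3 new) → pick Comet (covers 1 new) → pick Delta (covers 1 new) → pick Flint (covers 1 new). Total picks: 5.

5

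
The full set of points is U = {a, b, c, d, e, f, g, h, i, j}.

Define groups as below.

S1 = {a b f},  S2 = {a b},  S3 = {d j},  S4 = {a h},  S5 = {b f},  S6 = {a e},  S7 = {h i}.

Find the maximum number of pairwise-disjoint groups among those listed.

4

S3, S5, S6, S7 are pairwise disjoint (S3={d,j}; S5={b,f}; S6={a,e}; S7={h,i}).
Every remaining group overlaps one of these, and no 5 of the listed groups are pairwise disjoint, so 4 is the maximum.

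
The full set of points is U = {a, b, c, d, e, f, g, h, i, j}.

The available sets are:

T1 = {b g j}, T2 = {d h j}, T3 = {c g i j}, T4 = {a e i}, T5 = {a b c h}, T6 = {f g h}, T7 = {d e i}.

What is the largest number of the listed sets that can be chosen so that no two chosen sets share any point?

2

T1, T4 are pairwise disjoint (T1={b,g,j}; T4={a,e,i}).
Every remaining set overlaps one of these, and no 3 of the listed sets are pairwise disjoint, so 2 is the maximum.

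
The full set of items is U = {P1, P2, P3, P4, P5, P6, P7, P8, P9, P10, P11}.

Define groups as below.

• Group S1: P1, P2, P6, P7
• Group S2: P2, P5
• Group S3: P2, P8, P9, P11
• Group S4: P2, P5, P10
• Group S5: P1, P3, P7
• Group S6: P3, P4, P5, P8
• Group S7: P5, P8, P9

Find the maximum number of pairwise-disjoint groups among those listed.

S1, S7 are pairwise disjoint (S1={P1,P2,P6,P7}; S7={P5,P8,P9}).
Every remaining group overlaps one of these, and no 3 of the listed groups are pairwise disjoint, so 2 is the maximum.

2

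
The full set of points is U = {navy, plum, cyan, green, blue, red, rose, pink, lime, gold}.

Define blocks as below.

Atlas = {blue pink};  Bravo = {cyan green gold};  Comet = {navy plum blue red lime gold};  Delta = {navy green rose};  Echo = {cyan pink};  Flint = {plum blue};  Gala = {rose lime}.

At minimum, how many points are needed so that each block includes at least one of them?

H = {cyan, blue, rose} meets every block (each contains at least one member of H), and |H| = 3.
The blocks Atlas, Bravo, Gala are pairwise disjoint, so any hitting set needs a separate point for each — at least 3. Hence 3 is optimal.

3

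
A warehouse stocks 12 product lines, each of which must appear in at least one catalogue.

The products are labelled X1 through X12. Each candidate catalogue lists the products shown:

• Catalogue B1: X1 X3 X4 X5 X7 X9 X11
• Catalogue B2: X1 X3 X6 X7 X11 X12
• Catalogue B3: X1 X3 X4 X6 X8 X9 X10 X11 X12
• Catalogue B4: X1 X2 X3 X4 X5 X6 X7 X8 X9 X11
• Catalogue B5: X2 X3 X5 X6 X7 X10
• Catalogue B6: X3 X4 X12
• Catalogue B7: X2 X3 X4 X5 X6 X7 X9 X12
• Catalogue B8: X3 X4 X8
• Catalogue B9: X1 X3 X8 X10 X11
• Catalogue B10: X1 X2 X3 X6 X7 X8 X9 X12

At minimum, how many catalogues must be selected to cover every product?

Take {B3, B7}. Their union is {X1, X2, X3, X4, X5, X6, X7, X8, X9, X10, X11, X12}, which is all 12 products.
No single catalogue has all 12 products (the largest, B4, has 10), so 2 is optimal.

2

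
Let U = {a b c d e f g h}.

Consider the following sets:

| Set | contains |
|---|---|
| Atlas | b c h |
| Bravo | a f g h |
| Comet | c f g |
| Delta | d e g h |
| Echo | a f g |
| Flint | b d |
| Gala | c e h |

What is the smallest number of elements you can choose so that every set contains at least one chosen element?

3

T = {b, e, f} meets every set (each contains at least one member of T), and |T| = 3.
The sets Echo, Flint, Gala are pairwise disjoint, so any hitting set needs a separate element for each — at least 3. Hence 3 is optimal.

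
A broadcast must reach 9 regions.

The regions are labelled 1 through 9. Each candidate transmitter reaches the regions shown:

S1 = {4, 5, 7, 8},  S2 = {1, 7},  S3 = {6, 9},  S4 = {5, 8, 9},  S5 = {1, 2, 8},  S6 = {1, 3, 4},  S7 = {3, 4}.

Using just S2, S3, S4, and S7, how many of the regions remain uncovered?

Union of S2, S3, S4, S7 = {1, 3, 4, 5, 6, 7, 8, 9}.
Not covered: 2 — 1 region.

1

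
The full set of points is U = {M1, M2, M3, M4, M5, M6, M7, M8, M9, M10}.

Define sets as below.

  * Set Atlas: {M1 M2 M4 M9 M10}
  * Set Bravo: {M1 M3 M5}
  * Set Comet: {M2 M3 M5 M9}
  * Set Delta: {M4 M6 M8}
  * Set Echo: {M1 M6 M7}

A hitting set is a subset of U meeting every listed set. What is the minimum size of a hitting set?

The 3 points {M1, M8, M9} hit every set.
No choice of 2 points meets every set, so 3 is the minimum.

3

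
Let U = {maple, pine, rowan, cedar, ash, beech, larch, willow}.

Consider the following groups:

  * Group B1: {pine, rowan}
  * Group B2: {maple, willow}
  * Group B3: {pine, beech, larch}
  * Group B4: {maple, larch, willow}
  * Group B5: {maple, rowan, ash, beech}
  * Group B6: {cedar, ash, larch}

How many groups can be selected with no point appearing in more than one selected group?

B1, B2, B6 are pairwise disjoint (B1={pine,rowan}; B2={maple,willow}; B6={cedar,ash,larch}).
Every remaining group overlaps one of these, and no 4 of the listed groups are pairwise disjoint, so 3 is the maximum.

3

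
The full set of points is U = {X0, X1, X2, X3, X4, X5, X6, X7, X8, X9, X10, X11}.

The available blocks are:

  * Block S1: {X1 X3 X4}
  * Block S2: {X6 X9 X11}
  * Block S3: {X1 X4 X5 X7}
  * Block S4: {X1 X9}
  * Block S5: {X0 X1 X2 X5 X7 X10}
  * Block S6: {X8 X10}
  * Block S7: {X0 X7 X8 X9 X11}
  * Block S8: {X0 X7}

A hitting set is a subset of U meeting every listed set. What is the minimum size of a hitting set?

H = {X1, X6, X7, X10} meets every block (each contains at least one member of H), and |H| = 4.
The blocks S1, S2, S6, S8 are pairwise disjoint, so any hitting set needs a separate point for each — at least 4. Hence 4 is optimal.

4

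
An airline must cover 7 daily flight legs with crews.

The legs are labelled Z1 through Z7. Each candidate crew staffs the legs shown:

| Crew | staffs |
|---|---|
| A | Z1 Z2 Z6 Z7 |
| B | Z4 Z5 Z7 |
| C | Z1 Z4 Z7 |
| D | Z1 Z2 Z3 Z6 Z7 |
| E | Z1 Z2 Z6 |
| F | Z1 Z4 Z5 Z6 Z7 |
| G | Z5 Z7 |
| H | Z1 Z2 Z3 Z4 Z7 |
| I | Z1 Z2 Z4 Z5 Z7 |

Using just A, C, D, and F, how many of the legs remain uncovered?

Union of A, C, D, F = {Z1, Z2, Z3, Z4, Z5, Z6, Z7} — that's every leg, so 0 are uncovered.

0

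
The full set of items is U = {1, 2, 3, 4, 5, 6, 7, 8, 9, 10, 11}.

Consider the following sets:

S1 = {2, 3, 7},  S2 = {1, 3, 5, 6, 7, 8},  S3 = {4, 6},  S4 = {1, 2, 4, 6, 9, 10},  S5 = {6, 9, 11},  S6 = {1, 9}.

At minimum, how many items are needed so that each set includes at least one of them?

Take H = {3, 6, 9}. Each listed set contains at least one of these, so H is a hitting set of size 3.
The sets S1, S3, S6 are pairwise disjoint, so any hitting set needs a separate item for each — at least 3. Hence 3 is optimal.

3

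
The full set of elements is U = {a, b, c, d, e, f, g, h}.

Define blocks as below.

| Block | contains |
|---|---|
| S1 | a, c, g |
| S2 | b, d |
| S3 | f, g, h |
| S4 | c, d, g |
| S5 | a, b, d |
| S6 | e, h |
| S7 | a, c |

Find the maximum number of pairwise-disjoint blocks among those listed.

S1, S2, S6 are pairwise disjoint (S1={a,c,g}; S2={b,d}; S6={e,h}).
Every remaining block overlaps one of these, and no 4 of the listed blocks are pairwise disjoint, so 3 is the maximum.

3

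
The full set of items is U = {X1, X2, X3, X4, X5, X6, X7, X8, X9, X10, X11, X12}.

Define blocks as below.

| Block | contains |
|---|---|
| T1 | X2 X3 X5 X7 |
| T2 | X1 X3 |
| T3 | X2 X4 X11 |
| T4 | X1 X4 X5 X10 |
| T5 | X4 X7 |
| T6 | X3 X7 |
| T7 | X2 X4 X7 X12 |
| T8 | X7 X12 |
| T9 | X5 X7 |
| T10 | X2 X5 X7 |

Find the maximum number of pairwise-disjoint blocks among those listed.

T2, T3, T8 are pairwise disjoint (T2={X1,X3}; T3={X2,X4,X11}; T8={X7,X12}).
Every remaining block overlaps one of these, and no 4 of the listed blocks are pairwise disjoint, so 3 is the maximum.

3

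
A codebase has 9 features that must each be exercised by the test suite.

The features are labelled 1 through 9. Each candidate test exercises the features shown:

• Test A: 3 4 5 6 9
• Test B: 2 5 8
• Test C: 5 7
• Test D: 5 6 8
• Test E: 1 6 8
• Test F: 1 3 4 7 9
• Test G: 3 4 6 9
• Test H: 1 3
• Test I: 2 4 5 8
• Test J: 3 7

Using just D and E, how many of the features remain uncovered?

Union of D, E = {1, 5, 6, 8}.
Not covered: 2, 3, 4, 7, 9 — 5 features.

5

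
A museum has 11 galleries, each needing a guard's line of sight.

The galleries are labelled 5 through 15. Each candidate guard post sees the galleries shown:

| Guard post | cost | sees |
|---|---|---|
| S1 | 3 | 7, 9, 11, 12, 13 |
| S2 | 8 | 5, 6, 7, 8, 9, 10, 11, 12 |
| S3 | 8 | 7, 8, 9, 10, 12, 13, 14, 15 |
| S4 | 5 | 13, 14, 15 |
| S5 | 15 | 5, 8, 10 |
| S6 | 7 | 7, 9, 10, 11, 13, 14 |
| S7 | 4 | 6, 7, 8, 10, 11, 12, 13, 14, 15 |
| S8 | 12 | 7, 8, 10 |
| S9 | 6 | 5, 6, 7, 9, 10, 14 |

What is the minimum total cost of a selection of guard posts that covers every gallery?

S7, S9 together cover every gallery (S7 ∪ S9 = {5, 6, 7, 8, 9, 10, 11, 12, 13, 14, 15}); total cost 4 + 6 = 10.
The greedy pick S7, S1, S9 costs 13; no covering selection beats 10.

10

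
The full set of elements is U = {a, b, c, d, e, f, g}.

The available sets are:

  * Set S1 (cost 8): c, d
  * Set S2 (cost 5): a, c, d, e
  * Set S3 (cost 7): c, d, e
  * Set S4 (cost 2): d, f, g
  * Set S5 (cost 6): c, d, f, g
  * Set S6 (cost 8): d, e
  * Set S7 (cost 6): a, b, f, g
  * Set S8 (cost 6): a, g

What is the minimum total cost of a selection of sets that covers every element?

S2, S7 together cover every element (S2 ∪ S7 = {a, b, c, d, e, f, g}); total cost 5 + 6 = 11.
The greedy pick S4, S2, S7 costs 13; no covering selection beats 11.

11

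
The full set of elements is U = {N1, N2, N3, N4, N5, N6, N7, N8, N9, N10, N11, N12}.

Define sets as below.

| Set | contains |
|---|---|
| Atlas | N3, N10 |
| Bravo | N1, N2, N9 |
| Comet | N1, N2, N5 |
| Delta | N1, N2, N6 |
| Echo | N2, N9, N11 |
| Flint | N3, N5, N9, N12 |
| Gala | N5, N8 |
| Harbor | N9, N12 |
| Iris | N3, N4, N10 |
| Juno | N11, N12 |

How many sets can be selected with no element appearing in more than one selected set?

Delta, Gala, Iris, Juno are pairwise disjoint (Delta={N1,N2,N6}; Gala={N5,N8}; Iris={N3,N4,N10}; Juno={N11,N12}).
Every remaining set overlaps one of these, and no 5 of the listed sets are pairwise disjoint, so 4 is the maximum.

4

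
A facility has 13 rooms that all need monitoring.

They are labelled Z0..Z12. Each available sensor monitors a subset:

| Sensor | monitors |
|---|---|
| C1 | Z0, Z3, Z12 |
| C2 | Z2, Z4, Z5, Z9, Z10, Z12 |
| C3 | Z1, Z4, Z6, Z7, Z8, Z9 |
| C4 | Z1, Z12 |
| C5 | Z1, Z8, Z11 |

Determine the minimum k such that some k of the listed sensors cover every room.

C1 and C2 and C3 and C5 together: C1 ∪ C2 ∪ C3 ∪ C5 = {Z0, Z1, Z2, Z3, Z4, Z5, Z6, Z7, Z8, Z9, Z10, Z11, Z12} — every room is covered.
No 3 of the 5 sensors cover everything (all 10 combinations miss at least one room), so 4 is optimal.

4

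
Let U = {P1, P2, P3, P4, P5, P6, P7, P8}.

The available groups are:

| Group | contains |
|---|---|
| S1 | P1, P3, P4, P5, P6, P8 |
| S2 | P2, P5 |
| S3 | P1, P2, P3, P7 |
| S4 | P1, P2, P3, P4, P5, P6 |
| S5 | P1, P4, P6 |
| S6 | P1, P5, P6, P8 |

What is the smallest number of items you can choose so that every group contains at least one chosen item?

2

The 2 items {P2, P6} hit every group.
The groups S2, S5 are pairwise disjoint, so any hitting set needs a separate item for each — at least 2. Hence 2 is optimal.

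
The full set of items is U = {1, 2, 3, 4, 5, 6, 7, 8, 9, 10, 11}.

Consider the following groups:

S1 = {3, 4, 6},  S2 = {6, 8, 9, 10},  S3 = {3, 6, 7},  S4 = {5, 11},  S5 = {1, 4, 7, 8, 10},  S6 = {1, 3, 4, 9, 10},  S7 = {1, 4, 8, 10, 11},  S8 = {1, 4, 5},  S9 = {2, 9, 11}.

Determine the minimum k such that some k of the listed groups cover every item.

4

S3 and S4 and S7 and S9 together: S3 ∪ S4 ∪ S7 ∪ S9 = {1, 2, 3, 4, 5, 6, 7, 8, 9, 10, 11} — every item is covered.
No 3 of the 9 groups cover everything (all 84 combinations miss at least one item), so 4 is optimal.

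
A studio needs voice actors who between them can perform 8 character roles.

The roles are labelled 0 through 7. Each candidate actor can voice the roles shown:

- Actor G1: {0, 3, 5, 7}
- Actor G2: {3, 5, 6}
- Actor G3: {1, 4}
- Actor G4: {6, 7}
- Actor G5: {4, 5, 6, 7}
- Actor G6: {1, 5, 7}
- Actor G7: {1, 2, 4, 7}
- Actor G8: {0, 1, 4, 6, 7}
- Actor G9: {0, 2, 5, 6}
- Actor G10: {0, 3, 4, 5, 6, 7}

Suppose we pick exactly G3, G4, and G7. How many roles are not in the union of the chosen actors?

Union of G3, G4, G7 = {1, 2, 4, 6, 7}.
Not covered: 0, 3, 5 — 3 roles.

3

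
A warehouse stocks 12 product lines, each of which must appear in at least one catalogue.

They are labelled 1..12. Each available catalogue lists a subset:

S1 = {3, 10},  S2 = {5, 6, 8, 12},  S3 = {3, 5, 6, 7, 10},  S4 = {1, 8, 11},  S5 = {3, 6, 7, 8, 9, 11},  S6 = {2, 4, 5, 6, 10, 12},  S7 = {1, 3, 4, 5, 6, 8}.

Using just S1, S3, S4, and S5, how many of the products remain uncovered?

Union of S1, S3, S4, S5 = {1, 3, 5, 6, 7, 8, 9, 10, 11}.
Not covered: 2, 4, 12 — 3 products.

3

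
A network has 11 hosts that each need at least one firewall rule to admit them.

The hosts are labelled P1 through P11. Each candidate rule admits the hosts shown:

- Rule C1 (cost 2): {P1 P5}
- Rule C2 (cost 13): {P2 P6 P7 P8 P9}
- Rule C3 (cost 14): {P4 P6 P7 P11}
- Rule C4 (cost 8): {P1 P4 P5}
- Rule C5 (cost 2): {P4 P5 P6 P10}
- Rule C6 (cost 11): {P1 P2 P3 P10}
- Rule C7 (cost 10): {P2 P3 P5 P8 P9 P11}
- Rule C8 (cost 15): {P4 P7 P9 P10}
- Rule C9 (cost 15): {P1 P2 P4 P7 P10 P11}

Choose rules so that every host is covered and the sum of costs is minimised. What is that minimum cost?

C5, C7, C9 together cover every host (C5 ∪ C7 ∪ C9 = {P1, P2, P3, P4, P5, P6, P7, P8, P9, P10, P11}); total cost 2 + 10 + 15 = 27.
No covering selection has total cost below 27.

27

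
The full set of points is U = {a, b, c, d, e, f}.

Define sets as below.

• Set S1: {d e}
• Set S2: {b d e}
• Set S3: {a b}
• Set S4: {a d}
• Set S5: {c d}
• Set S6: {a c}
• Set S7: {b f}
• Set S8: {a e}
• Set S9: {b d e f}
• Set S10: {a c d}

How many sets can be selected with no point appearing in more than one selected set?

S5, S7, S8 are pairwise disjoint (S5={c,d}; S7={b,f}; S8={a,e}).
Every remaining set overlaps one of these, and no 4 of the listed sets are pairwise disjoint, so 3 is the maximum.

3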